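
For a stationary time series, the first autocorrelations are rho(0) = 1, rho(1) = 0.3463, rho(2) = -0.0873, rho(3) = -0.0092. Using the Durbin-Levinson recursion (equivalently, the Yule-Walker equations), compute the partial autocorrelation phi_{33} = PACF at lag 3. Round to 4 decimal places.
\phi_{33} = 0.1320

The PACF at lag k is phi_{kk}, the last component of the solution
to the Yule-Walker system G_k phi = r_k where
  (G_k)_{ij} = rho(|i - j|), (r_k)_i = rho(i), i,j = 1..k.
Equivalently, Durbin-Levinson gives phi_{kk} iteratively:
  phi_{11} = rho(1)
  phi_{kk} = [rho(k) - sum_{j=1..k-1} phi_{k-1,j} rho(k-j)]
            / [1 - sum_{j=1..k-1} phi_{k-1,j} rho(j)],
  phi_{k,j} = phi_{k-1,j} - phi_{kk} phi_{k-1,k-j},  j = 1..k-1.
Step k = 1:
  phi_11 = rho(1) = 0.3463.
Step k = 2:
  phi_22 = [rho(2) - phi_11 rho(1)] / [1 - phi_11 rho(1)] = [-0.0873 - (0.3463)(0.3463)] / [1 - (0.3463)(0.3463)]
         = -0.20722369 / 0.88007631 = -0.235461.
  Update: phi_21 = phi_11 - phi_22 phi_11 = 0.3463 - (-0.235461)(0.3463) = 0.42784.
Step k = 3:
  phi_33 = [rho(3) - phi_21 rho(2) - phi_22 rho(1)] / [1 - phi_21 rho(1) - phi_22 rho(2)]
    numerator   = -0.0092 - (0.42784)(-0.0873) - (-0.235461)(0.3463) = 0.10969061
    denominator = 1 - (0.42784)(0.3463) - (-0.235461)(-0.0873) = 0.8312832
  phi_33 = 0.10969061 / 0.8312832 = 0.132.
Therefore phi_{33} = 0.1320.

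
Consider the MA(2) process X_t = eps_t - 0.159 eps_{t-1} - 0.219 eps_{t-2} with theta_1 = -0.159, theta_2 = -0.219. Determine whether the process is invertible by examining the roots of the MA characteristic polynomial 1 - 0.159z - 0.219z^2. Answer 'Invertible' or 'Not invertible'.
\text{Invertible}

The MA(q) characteristic polynomial is P(z) = 1 - 0.159z - 0.219z^2.
Invertibility requires all roots to lie outside the unit circle, i.e. |z| > 1 for every root.
Set 1 + (-0.159) z + (-0.219) z^2 = 0, i.e. a z^2 + b z + c = 0 with a = -0.219, b = -0.159, c = 1.
Discriminant D = b^2 - 4ac = (-0.159)^2 - 4*(-0.219)*1 = 0.025281 - (-0.876) = 0.901281.
D >= 0, so the roots are real: z = (-b +/- sqrt(D)) / (2a) = (0.159 +/- 0.949358) / (-0.438).
  z_1 = (0.159 + 0.949358) / (-0.438) = -2.5305,   |z_1| = 2.5305.
  z_2 = (0.159 - 0.949358) / (-0.438) = 1.8045,   |z_2| = 1.8045.
Moduli of all roots: 2.5305, 1.8045.
All moduli strictly greater than 1? Yes.
Verdict: Invertible.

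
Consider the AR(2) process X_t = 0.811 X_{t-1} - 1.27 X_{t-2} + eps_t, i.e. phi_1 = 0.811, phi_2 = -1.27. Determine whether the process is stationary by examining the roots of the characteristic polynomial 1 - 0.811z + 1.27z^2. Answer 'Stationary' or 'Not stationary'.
\text{Not stationary}

The AR(p) characteristic polynomial is P(z) = 1 - 0.811z + 1.27z^2.
Stationarity requires all roots to lie outside the unit circle, i.e. |z| > 1 for every root.
Set 1 + (-0.811) z + (1.27) z^2 = 0, i.e. a z^2 + b z + c = 0 with a = 1.27, b = -0.811, c = 1.
Discriminant D = b^2 - 4ac = (-0.811)^2 - 4*(1.27)*1 = 0.657721 - (5.08) = -4.422279.
D < 0, so the roots are the complex-conjugate pair z = (-b +/- i sqrt(-D)) / (2a) = 0.3193 +/- 0.8279i.
For a conjugate pair |z|^2 = z * conj(z) = (product of roots) = c/a = 1/(1.27) = 0.787402, so |z| = sqrt(0.787402) = 0.8874 for both roots.
Moduli of all roots: 0.8874, 0.8874.
All moduli strictly greater than 1? No.
Verdict: Not stationary.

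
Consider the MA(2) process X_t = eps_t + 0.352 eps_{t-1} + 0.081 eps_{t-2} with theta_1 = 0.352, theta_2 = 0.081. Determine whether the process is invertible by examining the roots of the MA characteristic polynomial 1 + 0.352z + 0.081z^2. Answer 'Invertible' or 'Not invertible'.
\text{Invertible}

The MA(q) characteristic polynomial is P(z) = 1 + 0.352z + 0.081z^2.
Invertibility requires all roots to lie outside the unit circle, i.e. |z| > 1 for every root.
Set 1 + (0.352) z + (0.081) z^2 = 0, i.e. a z^2 + b z + c = 0 with a = 0.081, b = 0.352, c = 1.
Discriminant D = b^2 - 4ac = (0.352)^2 - 4*(0.081)*1 = 0.123904 - (0.324) = -0.200096.
D < 0, so the roots are the complex-conjugate pair z = (-b +/- i sqrt(-D)) / (2a) = -2.1728 +/- 2.7612i.
For a conjugate pair |z|^2 = z * conj(z) = (product of roots) = c/a = 1/(0.081) = 12.345679, so |z| = sqrt(12.345679) = 3.5136 for both roots.
Moduli of all roots: 3.5136, 3.5136.
All moduli strictly greater than 1? Yes.
Verdict: Invertible.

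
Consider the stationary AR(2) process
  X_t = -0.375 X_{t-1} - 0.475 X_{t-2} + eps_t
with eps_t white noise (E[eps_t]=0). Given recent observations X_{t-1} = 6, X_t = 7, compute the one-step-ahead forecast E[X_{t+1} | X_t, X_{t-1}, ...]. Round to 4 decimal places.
E[X_{t+1} \mid \mathcal F_t] = -5.4750

For an AR(p) model X_t = c + sum_i phi_i X_{t-i} + eps_t, the
one-step-ahead conditional mean is
  E[X_{t+1} | X_t, ...] = c + sum_i phi_i X_{t+1-i}.
Substitute known values:
  E[X_{t+1} | ...] = (-0.375) * (7) + (-0.475) * (6)
                   = -5.4750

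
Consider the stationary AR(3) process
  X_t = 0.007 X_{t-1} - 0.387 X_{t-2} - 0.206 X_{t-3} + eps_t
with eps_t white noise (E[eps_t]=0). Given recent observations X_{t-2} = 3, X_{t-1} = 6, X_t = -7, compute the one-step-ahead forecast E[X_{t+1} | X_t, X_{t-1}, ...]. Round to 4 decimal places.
E[X_{t+1} \mid \mathcal F_t] = -2.9890

For an AR(p) model X_t = c + sum_i phi_i X_{t-i} + eps_t, the
one-step-ahead conditional mean is
  E[X_{t+1} | X_t, ...] = c + sum_i phi_i X_{t+1-i}.
Substitute known values:
  E[X_{t+1} | ...] = (0.007) * (-7) + (-0.387) * (6) + (-0.206) * (3)
                   = -2.9890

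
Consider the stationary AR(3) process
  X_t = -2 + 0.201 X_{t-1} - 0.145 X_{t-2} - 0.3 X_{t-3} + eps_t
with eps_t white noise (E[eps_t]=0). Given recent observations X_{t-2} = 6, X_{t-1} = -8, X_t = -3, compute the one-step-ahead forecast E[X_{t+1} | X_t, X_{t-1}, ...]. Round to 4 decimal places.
E[X_{t+1} \mid \mathcal F_t] = -3.2430

For an AR(p) model X_t = c + sum_i phi_i X_{t-i} + eps_t, the
one-step-ahead conditional mean is
  E[X_{t+1} | X_t, ...] = c + sum_i phi_i X_{t+1-i}.
Substitute known values:
  E[X_{t+1} | ...] = -2 + (0.201) * (-3) + (-0.145) * (-8) + (-0.3) * (6)
                   = -3.2430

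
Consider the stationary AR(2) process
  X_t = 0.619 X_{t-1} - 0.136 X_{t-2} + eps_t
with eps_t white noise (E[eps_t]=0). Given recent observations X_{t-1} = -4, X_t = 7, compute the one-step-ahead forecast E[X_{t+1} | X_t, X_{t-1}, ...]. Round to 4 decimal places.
E[X_{t+1} \mid \mathcal F_t] = 4.8770

For an AR(p) model X_t = c + sum_i phi_i X_{t-i} + eps_t, the
one-step-ahead conditional mean is
  E[X_{t+1} | X_t, ...] = c + sum_i phi_i X_{t+1-i}.
Substitute known values:
  E[X_{t+1} | ...] = (0.619) * (7) + (-0.136) * (-4)
                   = 4.8770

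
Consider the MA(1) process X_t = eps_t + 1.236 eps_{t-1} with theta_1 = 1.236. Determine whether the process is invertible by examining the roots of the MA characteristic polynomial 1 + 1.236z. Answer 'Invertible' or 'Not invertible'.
\text{Not invertible}

The MA(q) characteristic polynomial is P(z) = 1 + 1.236z.
Invertibility requires all roots to lie outside the unit circle, i.e. |z| > 1 for every root.
This is linear in z: 1 + (1.236) z = 0  =>  z = -1/(1.236) = -0.809061,  |z| = 0.809061.
Moduli of all roots: 0.8091.
All moduli strictly greater than 1? No.
Verdict: Not invertible.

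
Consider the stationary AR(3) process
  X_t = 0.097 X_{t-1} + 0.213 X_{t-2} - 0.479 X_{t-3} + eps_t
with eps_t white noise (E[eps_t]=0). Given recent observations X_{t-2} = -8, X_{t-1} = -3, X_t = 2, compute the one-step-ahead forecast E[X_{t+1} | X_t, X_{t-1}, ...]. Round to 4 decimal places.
E[X_{t+1} \mid \mathcal F_t] = 3.3870

For an AR(p) model X_t = c + sum_i phi_i X_{t-i} + eps_t, the
one-step-ahead conditional mean is
  E[X_{t+1} | X_t, ...] = c + sum_i phi_i X_{t+1-i}.
Substitute known values:
  E[X_{t+1} | ...] = (0.097) * (2) + (0.213) * (-3) + (-0.479) * (-8)
                   = 3.3870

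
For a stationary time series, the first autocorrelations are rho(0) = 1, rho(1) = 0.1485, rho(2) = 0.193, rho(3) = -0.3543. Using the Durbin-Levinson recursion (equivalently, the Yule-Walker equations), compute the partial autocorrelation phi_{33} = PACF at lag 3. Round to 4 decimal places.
\phi_{33} = -0.4260

The PACF at lag k is phi_{kk}, the last component of the solution
to the Yule-Walker system G_k phi = r_k where
  (G_k)_{ij} = rho(|i - j|), (r_k)_i = rho(i), i,j = 1..k.
Equivalently, Durbin-Levinson gives phi_{kk} iteratively:
  phi_{11} = rho(1)
  phi_{kk} = [rho(k) - sum_{j=1..k-1} phi_{k-1,j} rho(k-j)]
            / [1 - sum_{j=1..k-1} phi_{k-1,j} rho(j)],
  phi_{k,j} = phi_{k-1,j} - phi_{kk} phi_{k-1,k-j},  j = 1..k-1.
Step k = 1:
  phi_11 = rho(1) = 0.1485.
Step k = 2:
  phi_22 = [rho(2) - phi_11 rho(1)] / [1 - phi_11 rho(1)] = [0.193 - (0.1485)(0.1485)] / [1 - (0.1485)(0.1485)]
         = 0.17094775 / 0.97794775 = 0.174803.
  Update: phi_21 = phi_11 - phi_22 phi_11 = 0.1485 - (0.174803)(0.1485) = 0.122542.
Step k = 3:
  phi_33 = [rho(3) - phi_21 rho(2) - phi_22 rho(1)] / [1 - phi_21 rho(1) - phi_22 rho(2)]
    numerator   = -0.3543 - (0.122542)(0.193) - (0.174803)(0.1485) = -0.40390875
    denominator = 1 - (0.122542)(0.1485) - (0.174803)(0.193) = 0.94806565
  phi_33 = -0.40390875 / 0.94806565 = -0.426.
Therefore phi_{33} = -0.4260.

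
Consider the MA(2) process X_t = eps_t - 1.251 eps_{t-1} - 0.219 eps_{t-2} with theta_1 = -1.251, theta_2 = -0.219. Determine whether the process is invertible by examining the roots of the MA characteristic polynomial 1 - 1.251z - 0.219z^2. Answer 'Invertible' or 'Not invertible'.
\text{Not invertible}

The MA(q) characteristic polynomial is P(z) = 1 - 1.251z - 0.219z^2.
Invertibility requires all roots to lie outside the unit circle, i.e. |z| > 1 for every root.
Set 1 + (-1.251) z + (-0.219) z^2 = 0, i.e. a z^2 + b z + c = 0 with a = -0.219, b = -1.251, c = 1.
Discriminant D = b^2 - 4ac = (-1.251)^2 - 4*(-0.219)*1 = 1.565001 - (-0.876) = 2.441001.
D >= 0, so the roots are real: z = (-b +/- sqrt(D)) / (2a) = (1.251 +/- 1.56237) / (-0.438).
  z_1 = (1.251 + 1.56237) / (-0.438) = -6.4232,   |z_1| = 6.4232.
  z_2 = (1.251 - 1.56237) / (-0.438) = 0.7109,   |z_2| = 0.7109.
Moduli of all roots: 6.4232, 0.7109.
All moduli strictly greater than 1? No.
Verdict: Not invertible.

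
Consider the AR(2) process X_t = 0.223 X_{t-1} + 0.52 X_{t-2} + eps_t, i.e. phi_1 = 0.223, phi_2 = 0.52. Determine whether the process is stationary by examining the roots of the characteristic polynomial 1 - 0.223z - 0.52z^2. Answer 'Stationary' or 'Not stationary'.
\text{Stationary}

The AR(p) characteristic polynomial is P(z) = 1 - 0.223z - 0.52z^2.
Stationarity requires all roots to lie outside the unit circle, i.e. |z| > 1 for every root.
Set 1 + (-0.223) z + (-0.52) z^2 = 0, i.e. a z^2 + b z + c = 0 with a = -0.52, b = -0.223, c = 1.
Discriminant D = b^2 - 4ac = (-0.223)^2 - 4*(-0.52)*1 = 0.049729 - (-2.08) = 2.129729.
D >= 0, so the roots are real: z = (-b +/- sqrt(D)) / (2a) = (0.223 +/- 1.459359) / (-1.04).
  z_1 = (0.223 + 1.459359) / (-1.04) = -1.6177,   |z_1| = 1.6177.
  z_2 = (0.223 - 1.459359) / (-1.04) = 1.1888,   |z_2| = 1.1888.
Moduli of all roots: 1.6177, 1.1888.
All moduli strictly greater than 1? Yes.
Verdict: Stationary.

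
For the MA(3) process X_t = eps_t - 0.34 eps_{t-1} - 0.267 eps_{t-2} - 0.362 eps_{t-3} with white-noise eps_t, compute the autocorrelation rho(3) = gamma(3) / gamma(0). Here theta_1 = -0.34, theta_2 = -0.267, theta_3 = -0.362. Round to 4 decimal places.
\rho(3) = -0.2747

For an MA(q) process with theta_0 = 1, the autocovariance is
  gamma(k) = sigma^2 * sum_{i=0..q-k} theta_i * theta_{i+k},
and rho(k) = gamma(k) / gamma(0). Sigma^2 cancels.
  numerator   = (1)*(-0.362) = -0.362.
  denominator = (1)^2 + (-0.34)^2 + (-0.267)^2 + (-0.362)^2 = 1.317933.
  rho(3) = -0.362 / 1.317933 = -0.2747.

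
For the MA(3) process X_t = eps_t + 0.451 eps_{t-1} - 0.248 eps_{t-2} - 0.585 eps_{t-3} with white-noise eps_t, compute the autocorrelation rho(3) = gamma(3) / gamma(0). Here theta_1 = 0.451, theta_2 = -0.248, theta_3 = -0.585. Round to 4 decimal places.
\rho(3) = -0.3640

For an MA(q) process with theta_0 = 1, the autocovariance is
  gamma(k) = sigma^2 * sum_{i=0..q-k} theta_i * theta_{i+k},
and rho(k) = gamma(k) / gamma(0). Sigma^2 cancels.
  numerator   = (1)*(-0.585) = -0.585.
  denominator = (1)^2 + (0.451)^2 + (-0.248)^2 + (-0.585)^2 = 1.60713.
  rho(3) = -0.585 / 1.60713 = -0.3640.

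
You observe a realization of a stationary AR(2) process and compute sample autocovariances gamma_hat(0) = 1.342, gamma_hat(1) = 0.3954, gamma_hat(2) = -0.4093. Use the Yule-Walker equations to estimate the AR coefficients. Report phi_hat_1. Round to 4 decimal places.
\hat\phi_{1} = 0.4210

The Yule-Walker equations for an AR(p) process read, in matrix form,
  Gamma_p phi = r_p,   with   (Gamma_p)_{ij} = gamma(|i - j|),
                       (r_p)_i = gamma(i),   i,j = 1..p.
Substitute the sample gammas (Toeplitz matrix and right-hand side of size 2):
  Gamma_p = [[1.342, 0.3954], [0.3954, 1.342]]
  r_p     = [0.3954, -0.4093]
Written out:
  1.342 phi_1 + 0.3954 phi_2 = 0.3954
  0.3954 phi_1 + 1.342 phi_2 = -0.4093
Solve by Cramer's rule:
  det = gamma(0)^2 - gamma(1)^2 = (1.342)^2 - (0.3954)^2 = 1.800964 - 0.15634116 = 1.64462284
  phi_hat_1 = [gamma(1) gamma(0) - gamma(1) gamma(2)] / det = [(0.3954)(1.342) - (0.3954)(-0.4093)] / 1.64462284 = 0.69246402 / 1.64462284 = 0.421
  phi_hat_2 = [gamma(0) gamma(2) - gamma(1)^2] / det = [(1.342)(-0.4093) - (0.3954)^2] / 1.64462284 = -0.70562176 / 1.64462284 = -0.429
So phi_hat = [0.4210, -0.4290].
Therefore phi_hat_1 = 0.4210.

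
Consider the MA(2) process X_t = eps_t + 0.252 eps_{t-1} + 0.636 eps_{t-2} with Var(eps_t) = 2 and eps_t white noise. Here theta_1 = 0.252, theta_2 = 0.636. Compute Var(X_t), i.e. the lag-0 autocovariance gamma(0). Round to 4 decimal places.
\gamma(0) = 2.9360

For an MA(q) process X_t = eps_t + sum_i theta_i eps_{t-i} with
Var(eps_t) = sigma^2, the variance is
  gamma(0) = sigma^2 * (1 + sum_i theta_i^2).
  sum_i theta_i^2 = (0.252)^2 + (0.636)^2 = 0.063504 + 0.404496 = 0.468.
  gamma(0) = 2 * (1 + 0.468) = 2 * 1.468 = 2.936, which rounds to 2.9360.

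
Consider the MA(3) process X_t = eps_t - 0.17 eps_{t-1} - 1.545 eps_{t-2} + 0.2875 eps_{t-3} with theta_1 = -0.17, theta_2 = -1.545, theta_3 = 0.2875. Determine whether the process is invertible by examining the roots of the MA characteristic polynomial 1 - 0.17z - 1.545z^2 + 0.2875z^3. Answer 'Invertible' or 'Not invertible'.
\text{Not invertible}

The MA(q) characteristic polynomial is P(z) = 1 - 0.17z - 1.545z^2 + 0.2875z^3.
Invertibility requires all roots to lie outside the unit circle, i.e. |z| > 1 for every root.
Degree 3: look for a simple real root z0 first, then factor out (1 - z/z0) and solve the remaining quadratic.
Testing z0 = -0.8: P(-0.8) = 1 + (-0.17)(-0.8) + (-1.545)(-0.8)^2 + (0.2875)(-0.8)^3
  = 1 + (0.136) + (-0.9888) + (-0.1472) = 0.  So z_0 = -0.8 is a root, |z_0| = 0.8.
Divide out the factor (1 + 1.25 z) = (1 - z/z0) (since 1/z0 = -1.25):
  P(z) = (1 + 1.25 z)(1 + (-1.42) z + (0.23) z^2)
  [check: z-coef -1.42 - (-1.25) = -0.17; z^2-coef 0.23 - (-1.25)(-1.42) = -1.545; z^3-coef -(-1.25)(0.23) = 0.2875.]
Remaining roots from the quadratic factor 1 + (-1.42) z + (0.23) z^2:
  Set 1 + (-1.42) z + (0.23) z^2 = 0, i.e. a z^2 + b z + c = 0 with a = 0.23, b = -1.42, c = 1.
  Discriminant D = b^2 - 4ac = (-1.42)^2 - 4*(0.23)*1 = 2.0164 - (0.92) = 1.0964.
  D >= 0, so the roots are real: z = (-b +/- sqrt(D)) / (2a) = (1.42 +/- 1.047091) / (0.46).
    z_1 = (1.42 + 1.047091) / (0.46) = 5.3632,   |z_1| = 5.3632.
    z_2 = (1.42 - 1.047091) / (0.46) = 0.8107,   |z_2| = 0.8107.
Moduli of all roots: 0.8000, 5.3632, 0.8107.
All moduli strictly greater than 1? No.
Verdict: Not invertible.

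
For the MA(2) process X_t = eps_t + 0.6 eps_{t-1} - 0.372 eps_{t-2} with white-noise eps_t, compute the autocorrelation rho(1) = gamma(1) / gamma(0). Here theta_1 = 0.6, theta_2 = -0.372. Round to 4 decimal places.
\rho(1) = 0.2515

For an MA(q) process with theta_0 = 1, the autocovariance is
  gamma(k) = sigma^2 * sum_{i=0..q-k} theta_i * theta_{i+k},
and rho(k) = gamma(k) / gamma(0). Sigma^2 cancels.
  numerator   = (1)*(0.6) + (0.6)*(-0.372) = 0.3768.
  denominator = (1)^2 + (0.6)^2 + (-0.372)^2 = 1.498384.
  rho(1) = 0.3768 / 1.498384 = 0.2515.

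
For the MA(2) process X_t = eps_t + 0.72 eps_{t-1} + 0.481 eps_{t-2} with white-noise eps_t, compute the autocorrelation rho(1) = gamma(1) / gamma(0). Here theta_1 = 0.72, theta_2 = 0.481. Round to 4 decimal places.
\rho(1) = 0.6094

For an MA(q) process with theta_0 = 1, the autocovariance is
  gamma(k) = sigma^2 * sum_{i=0..q-k} theta_i * theta_{i+k},
and rho(k) = gamma(k) / gamma(0). Sigma^2 cancels.
  numerator   = (1)*(0.72) + (0.72)*(0.481) = 1.06632.
  denominator = (1)^2 + (0.72)^2 + (0.481)^2 = 1.749761.
  rho(1) = 1.06632 / 1.749761 = 0.6094.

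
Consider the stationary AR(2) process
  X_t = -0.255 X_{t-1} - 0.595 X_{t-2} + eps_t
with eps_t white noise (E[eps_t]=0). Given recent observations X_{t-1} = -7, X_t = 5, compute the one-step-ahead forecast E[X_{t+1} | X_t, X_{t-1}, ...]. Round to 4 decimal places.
E[X_{t+1} \mid \mathcal F_t] = 2.8900

For an AR(p) model X_t = c + sum_i phi_i X_{t-i} + eps_t, the
one-step-ahead conditional mean is
  E[X_{t+1} | X_t, ...] = c + sum_i phi_i X_{t+1-i}.
Substitute known values:
  E[X_{t+1} | ...] = (-0.255) * (5) + (-0.595) * (-7)
                   = 2.8900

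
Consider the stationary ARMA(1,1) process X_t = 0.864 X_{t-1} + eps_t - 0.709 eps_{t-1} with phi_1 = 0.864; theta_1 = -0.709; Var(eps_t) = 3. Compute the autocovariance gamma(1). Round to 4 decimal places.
\gamma(1) = 0.7106

Multiply the model equation by X_{t-k} and take expectations. With theta_0 = psi_0 = 1 and psi_j the MA(infinity) weights, this gives
  gamma(k) - sum_i phi_i gamma(k-i) = c_k,
  c_k = sigma^2 * sum_{j=k..q} theta_j psi_{j-k}   (c_k = 0 for k > q),
using gamma(-m) = gamma(m).
psi-weights needed (psi_j = theta_j + sum_i phi_i psi_{j-i}):
  psi_1 = theta_1 + phi_1 = -0.709 + (0.864) = 0.155
Right-hand sides:
  c_0 = sigma^2 (1 + theta_1 psi_1) = 3 * (1 + (-0.709)(0.155)) = 3 * 0.890105 = 2.670315
  c_1 = sigma^2 theta_1 = 3 * (-0.709) = -2.127
  c_2 = 0
Equations for k = 0 and k = 1 (AR order 1):
  gamma(0) = phi_1 gamma(1) + c_0
  gamma(1) = phi_1 gamma(0) + c_1
Substituting the second into the first: gamma(0) (1 - phi_1^2) = c_0 + phi_1 c_1, so
  gamma(0) = (c_0 + phi_1 c_1) / (1 - phi_1^2) = (2.670315 + (0.864)(-2.127)) / (1 - (0.864)^2) = 0.832587 / 0.253504 = 3.284315.
  gamma(1) = phi_1 gamma(0) + c_1 = (0.864)(3.284315) + (-2.127) = 0.710648.
Therefore gamma(1) = 0.7106 (to 4 decimal places).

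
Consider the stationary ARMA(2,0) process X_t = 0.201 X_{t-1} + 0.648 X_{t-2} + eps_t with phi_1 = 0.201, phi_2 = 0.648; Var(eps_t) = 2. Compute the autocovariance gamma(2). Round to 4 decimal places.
\gamma(2) = 3.9022

Multiply the model equation by X_{t-k} and take expectations. With theta_0 = psi_0 = 1 and psi_j the MA(infinity) weights, this gives
  gamma(k) - sum_i phi_i gamma(k-i) = c_k,
  c_k = sigma^2 * sum_{j=k..q} theta_j psi_{j-k}   (c_k = 0 for k > q),
using gamma(-m) = gamma(m).
Pure AR (q = 0): c_0 = sigma^2 = 2, c_k = 0 for k >= 1.
Equations for k = 0, 1, 2 (AR order 2, c_2 = 0):
  (E0) gamma(0) = phi_1 gamma(1) + phi_2 gamma(2) + c_0
  (E1) gamma(1) = phi_1 gamma(0) + phi_2 gamma(1) + c_1
  (E2) gamma(2) = phi_1 gamma(1) + phi_2 gamma(0)
From (E1): gamma(1) = A gamma(0) + B with
  A = phi_1 / (1 - phi_2) = 0.201 / 0.352 = 0.571023,   B = c_1 / (1 - phi_2) = 0 / 0.352 = 0.
Insert (E2) into (E0): gamma(0) (1 - phi_2^2) = phi_1 (1 + phi_2) gamma(1) + c_0.
  phi_1 (1 + phi_2) = (0.201)(1.648) = 0.331248,   1 - phi_2^2 = 0.580096.
Replace gamma(1) by A gamma(0) + B and collect gamma(0):
  gamma(0) [0.580096 - (0.331248)(0.571023)] = c_0 = 2
  gamma(0) * 0.390946 = 2
  gamma(0) = 2 / 0.390946 = 5.115798.
  gamma(1) = A gamma(0) = (0.571023)(5.115798) = 2.921237.
  gamma(2) = phi_1 gamma(1) + phi_2 gamma(0) = (0.201)(2.921237) + (0.648)(5.115798) = 3.902206.
Therefore gamma(2) = 3.9022 (to 4 decimal places).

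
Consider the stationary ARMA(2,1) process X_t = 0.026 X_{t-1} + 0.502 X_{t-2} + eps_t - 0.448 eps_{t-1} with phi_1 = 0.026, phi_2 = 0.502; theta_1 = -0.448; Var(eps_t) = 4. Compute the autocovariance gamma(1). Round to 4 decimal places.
\gamma(1) = -3.2753

Multiply the model equation by X_{t-k} and take expectations. With theta_0 = psi_0 = 1 and psi_j the MA(infinity) weights, this gives
  gamma(k) - sum_i phi_i gamma(k-i) = c_k,
  c_k = sigma^2 * sum_{j=k..q} theta_j psi_{j-k}   (c_k = 0 for k > q),
using gamma(-m) = gamma(m).
psi-weights needed (psi_j = theta_j + sum_i phi_i psi_{j-i}):
  psi_1 = theta_1 + phi_1 = -0.448 + (0.026) = -0.422
Right-hand sides:
  c_0 = sigma^2 (1 + theta_1 psi_1) = 4 * (1 + (-0.448)(-0.422)) = 4 * 1.189056 = 4.756224
  c_1 = sigma^2 theta_1 = 4 * (-0.448) = -1.792
  c_2 = 0
Equations for k = 0, 1, 2 (AR order 2, c_2 = 0):
  (E0) gamma(0) = phi_1 gamma(1) + phi_2 gamma(2) + c_0
  (E1) gamma(1) = phi_1 gamma(0) + phi_2 gamma(1) + c_1
  (E2) gamma(2) = phi_1 gamma(1) + phi_2 gamma(0)
From (E1): gamma(1) = A gamma(0) + B with
  A = phi_1 / (1 - phi_2) = 0.026 / 0.498 = 0.052209,   B = c_1 / (1 - phi_2) = -1.792 / 0.498 = -3.598394.
Insert (E2) into (E0): gamma(0) (1 - phi_2^2) = phi_1 (1 + phi_2) gamma(1) + c_0.
  phi_1 (1 + phi_2) = (0.026)(1.502) = 0.039052,   1 - phi_2^2 = 0.747996.
Replace gamma(1) by A gamma(0) + B and collect gamma(0):
  gamma(0) [0.747996 - (0.039052)(0.052209)] = (0.039052)(-3.598394) + 4.756224
  gamma(0) * 0.745957 = 4.6157
  gamma(0) = 4.6157 / 0.745957 = 6.18762.
  gamma(1) = A gamma(0) + B = (0.052209)(6.18762) + (-3.598394) = -3.275345.
Therefore gamma(1) = -3.2753 (to 4 decimal places).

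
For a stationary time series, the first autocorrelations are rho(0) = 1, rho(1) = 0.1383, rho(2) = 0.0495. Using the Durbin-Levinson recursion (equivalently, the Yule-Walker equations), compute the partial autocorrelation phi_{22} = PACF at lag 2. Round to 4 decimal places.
\phi_{22} = 0.0310

The PACF at lag k is phi_{kk}, the last component of the solution
to the Yule-Walker system G_k phi = r_k where
  (G_k)_{ij} = rho(|i - j|), (r_k)_i = rho(i), i,j = 1..k.
Equivalently, Durbin-Levinson gives phi_{kk} iteratively:
  phi_{11} = rho(1)
  phi_{kk} = [rho(k) - sum_{j=1..k-1} phi_{k-1,j} rho(k-j)]
            / [1 - sum_{j=1..k-1} phi_{k-1,j} rho(j)],
  phi_{k,j} = phi_{k-1,j} - phi_{kk} phi_{k-1,k-j},  j = 1..k-1.
Step k = 1:
  phi_11 = rho(1) = 0.1383.
Step k = 2:
  phi_22 = [rho(2) - phi_11 rho(1)] / [1 - phi_11 rho(1)] = [0.0495 - (0.1383)(0.1383)] / [1 - (0.1383)(0.1383)]
         = 0.03037311 / 0.98087311 = 0.031.
Therefore phi_{22} = 0.0310.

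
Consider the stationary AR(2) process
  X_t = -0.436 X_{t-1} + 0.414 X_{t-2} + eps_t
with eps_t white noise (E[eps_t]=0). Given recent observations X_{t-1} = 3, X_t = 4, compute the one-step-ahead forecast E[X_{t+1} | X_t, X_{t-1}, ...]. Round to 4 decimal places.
E[X_{t+1} \mid \mathcal F_t] = -0.5020

For an AR(p) model X_t = c + sum_i phi_i X_{t-i} + eps_t, the
one-step-ahead conditional mean is
  E[X_{t+1} | X_t, ...] = c + sum_i phi_i X_{t+1-i}.
Substitute known values:
  E[X_{t+1} | ...] = (-0.436) * (4) + (0.414) * (3)
                   = -0.5020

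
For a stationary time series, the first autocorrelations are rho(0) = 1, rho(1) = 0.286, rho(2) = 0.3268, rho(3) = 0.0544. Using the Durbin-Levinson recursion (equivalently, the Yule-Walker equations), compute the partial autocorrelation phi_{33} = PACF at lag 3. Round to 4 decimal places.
\phi_{33} = -0.1060

The PACF at lag k is phi_{kk}, the last component of the solution
to the Yule-Walker system G_k phi = r_k where
  (G_k)_{ij} = rho(|i - j|), (r_k)_i = rho(i), i,j = 1..k.
Equivalently, Durbin-Levinson gives phi_{kk} iteratively:
  phi_{11} = rho(1)
  phi_{kk} = [rho(k) - sum_{j=1..k-1} phi_{k-1,j} rho(k-j)]
            / [1 - sum_{j=1..k-1} phi_{k-1,j} rho(j)],
  phi_{k,j} = phi_{k-1,j} - phi_{kk} phi_{k-1,k-j},  j = 1..k-1.
Step k = 1:
  phi_11 = rho(1) = 0.286.
Step k = 2:
  phi_22 = [rho(2) - phi_11 rho(1)] / [1 - phi_11 rho(1)] = [0.3268 - (0.286)(0.286)] / [1 - (0.286)(0.286)]
         = 0.245004 / 0.918204 = 0.26683.
  Update: phi_21 = phi_11 - phi_22 phi_11 = 0.286 - (0.26683)(0.286) = 0.209687.
Step k = 3:
  phi_33 = [rho(3) - phi_21 rho(2) - phi_22 rho(1)] / [1 - phi_21 rho(1) - phi_22 rho(2)]
    numerator   = 0.0544 - (0.209687)(0.3268) - (0.26683)(0.286) = -0.09043889
    denominator = 1 - (0.209687)(0.286) - (0.26683)(0.3268) = 0.85282968
  phi_33 = -0.09043889 / 0.85282968 = -0.106.
Therefore phi_{33} = -0.1060.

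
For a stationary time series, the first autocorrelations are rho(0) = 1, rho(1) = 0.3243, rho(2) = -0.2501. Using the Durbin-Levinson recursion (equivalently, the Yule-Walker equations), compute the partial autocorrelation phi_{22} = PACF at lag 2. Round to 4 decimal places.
\phi_{22} = -0.3970

The PACF at lag k is phi_{kk}, the last component of the solution
to the Yule-Walker system G_k phi = r_k where
  (G_k)_{ij} = rho(|i - j|), (r_k)_i = rho(i), i,j = 1..k.
Equivalently, Durbin-Levinson gives phi_{kk} iteratively:
  phi_{11} = rho(1)
  phi_{kk} = [rho(k) - sum_{j=1..k-1} phi_{k-1,j} rho(k-j)]
            / [1 - sum_{j=1..k-1} phi_{k-1,j} rho(j)],
  phi_{k,j} = phi_{k-1,j} - phi_{kk} phi_{k-1,k-j},  j = 1..k-1.
Step k = 1:
  phi_11 = rho(1) = 0.3243.
Step k = 2:
  phi_22 = [rho(2) - phi_11 rho(1)] / [1 - phi_11 rho(1)] = [-0.2501 - (0.3243)(0.3243)] / [1 - (0.3243)(0.3243)]
         = -0.35527049 / 0.89482951 = -0.397.
Therefore phi_{22} = -0.3970.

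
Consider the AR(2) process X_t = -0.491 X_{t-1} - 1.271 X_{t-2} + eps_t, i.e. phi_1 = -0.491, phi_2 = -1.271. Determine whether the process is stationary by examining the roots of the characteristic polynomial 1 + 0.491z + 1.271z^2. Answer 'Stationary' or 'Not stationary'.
\text{Not stationary}

The AR(p) characteristic polynomial is P(z) = 1 + 0.491z + 1.271z^2.
Stationarity requires all roots to lie outside the unit circle, i.e. |z| > 1 for every root.
Set 1 + (0.491) z + (1.271) z^2 = 0, i.e. a z^2 + b z + c = 0 with a = 1.271, b = 0.491, c = 1.
Discriminant D = b^2 - 4ac = (0.491)^2 - 4*(1.271)*1 = 0.241081 - (5.084) = -4.842919.
D < 0, so the roots are the complex-conjugate pair z = (-b +/- i sqrt(-D)) / (2a) = -0.1932 +/- 0.8657i.
For a conjugate pair |z|^2 = z * conj(z) = (product of roots) = c/a = 1/(1.271) = 0.786782, so |z| = sqrt(0.786782) = 0.887 for both roots.
Moduli of all roots: 0.8870, 0.8870.
All moduli strictly greater than 1? No.
Verdict: Not stationary.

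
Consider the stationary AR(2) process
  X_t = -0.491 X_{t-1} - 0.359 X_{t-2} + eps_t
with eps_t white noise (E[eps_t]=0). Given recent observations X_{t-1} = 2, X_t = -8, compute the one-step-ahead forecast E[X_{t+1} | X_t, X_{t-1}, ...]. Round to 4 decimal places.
E[X_{t+1} \mid \mathcal F_t] = 3.2100

For an AR(p) model X_t = c + sum_i phi_i X_{t-i} + eps_t, the
one-step-ahead conditional mean is
  E[X_{t+1} | X_t, ...] = c + sum_i phi_i X_{t+1-i}.
Substitute known values:
  E[X_{t+1} | ...] = (-0.491) * (-8) + (-0.359) * (2)
                   = 3.2100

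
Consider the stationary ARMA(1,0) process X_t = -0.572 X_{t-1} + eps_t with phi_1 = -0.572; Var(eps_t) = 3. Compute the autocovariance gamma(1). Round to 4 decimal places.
\gamma(1) = -2.5505

Multiply the model equation by X_{t-k} and take expectations. With theta_0 = psi_0 = 1 and psi_j the MA(infinity) weights, this gives
  gamma(k) - sum_i phi_i gamma(k-i) = c_k,
  c_k = sigma^2 * sum_{j=k..q} theta_j psi_{j-k}   (c_k = 0 for k > q),
using gamma(-m) = gamma(m).
Pure AR (q = 0): c_0 = sigma^2 = 3, c_k = 0 for k >= 1.
Equations for k = 0 and k = 1 (AR order 1):
  gamma(0) = phi_1 gamma(1) + c_0
  gamma(1) = phi_1 gamma(0) + c_1
Substituting the second into the first: gamma(0) (1 - phi_1^2) = c_0 + phi_1 c_1, so
  gamma(0) = c_0 / (1 - phi_1^2) = 3 / (1 - (-0.572)^2) = 3 / 0.672816 = 4.458871.
  gamma(1) = phi_1 gamma(0) = (-0.572)(4.458871) = -2.550474.
Therefore gamma(1) = -2.5505 (to 4 decimal places).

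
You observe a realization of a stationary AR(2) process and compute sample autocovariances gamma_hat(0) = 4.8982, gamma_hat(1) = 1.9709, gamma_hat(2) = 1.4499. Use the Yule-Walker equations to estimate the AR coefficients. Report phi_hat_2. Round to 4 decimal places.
\hat\phi_{2} = 0.1600

The Yule-Walker equations for an AR(p) process read, in matrix form,
  Gamma_p phi = r_p,   with   (Gamma_p)_{ij} = gamma(|i - j|),
                       (r_p)_i = gamma(i),   i,j = 1..p.
Substitute the sample gammas (Toeplitz matrix and right-hand side of size 2):
  Gamma_p = [[4.8982, 1.9709], [1.9709, 4.8982]]
  r_p     = [1.9709, 1.4499]
Written out:
  4.8982 phi_1 + 1.9709 phi_2 = 1.9709
  1.9709 phi_1 + 4.8982 phi_2 = 1.4499
Solve by Cramer's rule:
  det = gamma(0)^2 - gamma(1)^2 = (4.8982)^2 - (1.9709)^2 = 23.99236324 - 3.88444681 = 20.10791643
  phi_hat_1 = [gamma(1) gamma(0) - gamma(1) gamma(2)] / det = [(1.9709)(4.8982) - (1.9709)(1.4499)] / 20.10791643 = 6.79625447 / 20.10791643 = 0.338
  phi_hat_2 = [gamma(0) gamma(2) - gamma(1)^2] / det = [(4.8982)(1.4499) - (1.9709)^2] / 20.10791643 = 3.21745337 / 20.10791643 = 0.16
So phi_hat = [0.3380, 0.1600].
Therefore phi_hat_2 = 0.1600.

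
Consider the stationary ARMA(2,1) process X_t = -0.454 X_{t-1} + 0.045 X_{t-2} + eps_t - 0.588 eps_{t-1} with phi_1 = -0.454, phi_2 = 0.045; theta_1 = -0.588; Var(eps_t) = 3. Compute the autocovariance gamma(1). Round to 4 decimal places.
\gamma(1) = -5.3640

Multiply the model equation by X_{t-k} and take expectations. With theta_0 = psi_0 = 1 and psi_j the MA(infinity) weights, this gives
  gamma(k) - sum_i phi_i gamma(k-i) = c_k,
  c_k = sigma^2 * sum_{j=k..q} theta_j psi_{j-k}   (c_k = 0 for k > q),
using gamma(-m) = gamma(m).
psi-weights needed (psi_j = theta_j + sum_i phi_i psi_{j-i}):
  psi_1 = theta_1 + phi_1 = -0.588 + (-0.454) = -1.042
Right-hand sides:
  c_0 = sigma^2 (1 + theta_1 psi_1) = 3 * (1 + (-0.588)(-1.042)) = 3 * 1.612696 = 4.838088
  c_1 = sigma^2 theta_1 = 3 * (-0.588) = -1.764
  c_2 = 0
Equations for k = 0, 1, 2 (AR order 2, c_2 = 0):
  (E0) gamma(0) = phi_1 gamma(1) + phi_2 gamma(2) + c_0
  (E1) gamma(1) = phi_1 gamma(0) + phi_2 gamma(1) + c_1
  (E2) gamma(2) = phi_1 gamma(1) + phi_2 gamma(0)
From (E1): gamma(1) = A gamma(0) + B with
  A = phi_1 / (1 - phi_2) = -0.454 / 0.955 = -0.475393,   B = c_1 / (1 - phi_2) = -1.764 / 0.955 = -1.84712.
Insert (E2) into (E0): gamma(0) (1 - phi_2^2) = phi_1 (1 + phi_2) gamma(1) + c_0.
  phi_1 (1 + phi_2) = (-0.454)(1.045) = -0.47443,   1 - phi_2^2 = 0.997975.
Replace gamma(1) by A gamma(0) + B and collect gamma(0):
  gamma(0) [0.997975 - (-0.47443)(-0.475393)] = (-0.47443)(-1.84712) + 4.838088
  gamma(0) * 0.772434 = 5.714417
  gamma(0) = 5.714417 / 0.772434 = 7.397932.
  gamma(1) = A gamma(0) + B = (-0.475393)(7.397932) + (-1.84712) = -5.364043.
Therefore gamma(1) = -5.3640 (to 4 decimal places).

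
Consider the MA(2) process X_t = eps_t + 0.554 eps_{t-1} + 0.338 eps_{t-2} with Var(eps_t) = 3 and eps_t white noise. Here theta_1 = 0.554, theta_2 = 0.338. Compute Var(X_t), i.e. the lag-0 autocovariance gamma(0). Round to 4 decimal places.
\gamma(0) = 4.2635

For an MA(q) process X_t = eps_t + sum_i theta_i eps_{t-i} with
Var(eps_t) = sigma^2, the variance is
  gamma(0) = sigma^2 * (1 + sum_i theta_i^2).
  sum_i theta_i^2 = (0.554)^2 + (0.338)^2 = 0.306916 + 0.114244 = 0.42116.
  gamma(0) = 3 * (1 + 0.42116) = 3 * 1.42116 = 4.26348, which rounds to 4.2635.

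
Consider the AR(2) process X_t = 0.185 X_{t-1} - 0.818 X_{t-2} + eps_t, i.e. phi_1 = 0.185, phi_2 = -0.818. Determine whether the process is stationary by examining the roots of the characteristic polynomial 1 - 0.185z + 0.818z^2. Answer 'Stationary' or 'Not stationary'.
\text{Stationary}

The AR(p) characteristic polynomial is P(z) = 1 - 0.185z + 0.818z^2.
Stationarity requires all roots to lie outside the unit circle, i.e. |z| > 1 for every root.
Set 1 + (-0.185) z + (0.818) z^2 = 0, i.e. a z^2 + b z + c = 0 with a = 0.818, b = -0.185, c = 1.
Discriminant D = b^2 - 4ac = (-0.185)^2 - 4*(0.818)*1 = 0.034225 - (3.272) = -3.237775.
D < 0, so the roots are the complex-conjugate pair z = (-b +/- i sqrt(-D)) / (2a) = 0.1131 +/- 1.0999i.
For a conjugate pair |z|^2 = z * conj(z) = (product of roots) = c/a = 1/(0.818) = 1.222494, so |z| = sqrt(1.222494) = 1.1057 for both roots.
Moduli of all roots: 1.1057, 1.1057.
All moduli strictly greater than 1? Yes.
Verdict: Stationary.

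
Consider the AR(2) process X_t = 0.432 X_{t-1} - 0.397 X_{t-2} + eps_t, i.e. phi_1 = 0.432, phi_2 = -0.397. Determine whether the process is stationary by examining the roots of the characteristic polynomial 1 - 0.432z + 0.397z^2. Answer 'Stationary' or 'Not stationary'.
\text{Stationary}

The AR(p) characteristic polynomial is P(z) = 1 - 0.432z + 0.397z^2.
Stationarity requires all roots to lie outside the unit circle, i.e. |z| > 1 for every root.
Set 1 + (-0.432) z + (0.397) z^2 = 0, i.e. a z^2 + b z + c = 0 with a = 0.397, b = -0.432, c = 1.
Discriminant D = b^2 - 4ac = (-0.432)^2 - 4*(0.397)*1 = 0.186624 - (1.588) = -1.401376.
D < 0, so the roots are the complex-conjugate pair z = (-b +/- i sqrt(-D)) / (2a) = 0.5441 +/- 1.4909i.
For a conjugate pair |z|^2 = z * conj(z) = (product of roots) = c/a = 1/(0.397) = 2.518892, so |z| = sqrt(2.518892) = 1.5871 for both roots.
Moduli of all roots: 1.5871, 1.5871.
All moduli strictly greater than 1? Yes.
Verdict: Stationary.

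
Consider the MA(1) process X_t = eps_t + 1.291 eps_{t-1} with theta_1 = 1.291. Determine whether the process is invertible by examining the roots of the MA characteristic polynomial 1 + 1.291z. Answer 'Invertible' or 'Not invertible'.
\text{Not invertible}

The MA(q) characteristic polynomial is P(z) = 1 + 1.291z.
Invertibility requires all roots to lie outside the unit circle, i.e. |z| > 1 for every root.
This is linear in z: 1 + (1.291) z = 0  =>  z = -1/(1.291) = -0.774593,  |z| = 0.774593.
Moduli of all roots: 0.7746.
All moduli strictly greater than 1? No.
Verdict: Not invertible.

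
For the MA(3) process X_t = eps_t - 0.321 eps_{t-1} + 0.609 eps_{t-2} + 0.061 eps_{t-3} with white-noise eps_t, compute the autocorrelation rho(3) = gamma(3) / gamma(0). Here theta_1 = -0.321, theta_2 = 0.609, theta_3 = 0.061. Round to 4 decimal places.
\rho(3) = 0.0413

For an MA(q) process with theta_0 = 1, the autocovariance is
  gamma(k) = sigma^2 * sum_{i=0..q-k} theta_i * theta_{i+k},
and rho(k) = gamma(k) / gamma(0). Sigma^2 cancels.
  numerator   = (1)*(0.061) = 0.061.
  denominator = (1)^2 + (-0.321)^2 + (0.609)^2 + (0.061)^2 = 1.477643.
  rho(3) = 0.061 / 1.477643 = 0.0413.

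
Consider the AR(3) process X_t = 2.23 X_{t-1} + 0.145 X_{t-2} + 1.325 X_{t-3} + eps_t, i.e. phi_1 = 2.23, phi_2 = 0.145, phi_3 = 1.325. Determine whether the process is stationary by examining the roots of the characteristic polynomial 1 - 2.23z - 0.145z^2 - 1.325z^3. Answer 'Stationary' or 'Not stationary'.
\text{Not stationary}

The AR(p) characteristic polynomial is P(z) = 1 - 2.23z - 0.145z^2 - 1.325z^3.
Stationarity requires all roots to lie outside the unit circle, i.e. |z| > 1 for every root.
Degree 3: look for a simple real root z0 first, then factor out (1 - z/z0) and solve the remaining quadratic.
Testing z0 = 0.4: P(0.4) = 1 + (-2.23)(0.4) + (-0.145)(0.4)^2 + (-1.325)(0.4)^3
  = 1 + (-0.892) + (-0.0232) + (-0.0848) = 0.  So z_0 = 0.4 is a root, |z_0| = 0.4.
Divide out the factor (1 - 2.5 z) = (1 - z/z0) (since 1/z0 = 2.5):
  P(z) = (1 - 2.5 z)(1 + (0.27) z + (0.53) z^2)
  [check: z-coef 0.27 - (2.5) = -2.23; z^2-coef 0.53 - (2.5)(0.27) = -0.145; z^3-coef -(2.5)(0.53) = -1.325.]
Remaining roots from the quadratic factor 1 + (0.27) z + (0.53) z^2:
  Set 1 + (0.27) z + (0.53) z^2 = 0, i.e. a z^2 + b z + c = 0 with a = 0.53, b = 0.27, c = 1.
  Discriminant D = b^2 - 4ac = (0.27)^2 - 4*(0.53)*1 = 0.0729 - (2.12) = -2.0471.
  D < 0, so the roots are the complex-conjugate pair z = (-b +/- i sqrt(-D)) / (2a) = -0.2547 +/- 1.3498i.
  For a conjugate pair |z|^2 = z * conj(z) = (product of roots) = c/a = 1/(0.53) = 1.886792, so |z| = sqrt(1.886792) = 1.3736 for both roots.
Moduli of all roots: 0.4000, 1.3736, 1.3736.
All moduli strictly greater than 1? No.
Verdict: Not stationary.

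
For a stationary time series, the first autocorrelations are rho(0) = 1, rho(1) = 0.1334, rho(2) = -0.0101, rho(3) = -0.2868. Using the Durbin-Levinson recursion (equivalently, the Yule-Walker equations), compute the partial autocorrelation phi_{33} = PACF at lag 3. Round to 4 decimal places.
\phi_{33} = -0.2870

The PACF at lag k is phi_{kk}, the last component of the solution
to the Yule-Walker system G_k phi = r_k where
  (G_k)_{ij} = rho(|i - j|), (r_k)_i = rho(i), i,j = 1..k.
Equivalently, Durbin-Levinson gives phi_{kk} iteratively:
  phi_{11} = rho(1)
  phi_{kk} = [rho(k) - sum_{j=1..k-1} phi_{k-1,j} rho(k-j)]
            / [1 - sum_{j=1..k-1} phi_{k-1,j} rho(j)],
  phi_{k,j} = phi_{k-1,j} - phi_{kk} phi_{k-1,k-j},  j = 1..k-1.
Step k = 1:
  phi_11 = rho(1) = 0.1334.
Step k = 2:
  phi_22 = [rho(2) - phi_11 rho(1)] / [1 - phi_11 rho(1)] = [-0.0101 - (0.1334)(0.1334)] / [1 - (0.1334)(0.1334)]
         = -0.02789556 / 0.98220444 = -0.028401.
  Update: phi_21 = phi_11 - phi_22 phi_11 = 0.1334 - (-0.028401)(0.1334) = 0.137189.
Step k = 3:
  phi_33 = [rho(3) - phi_21 rho(2) - phi_22 rho(1)] / [1 - phi_21 rho(1) - phi_22 rho(2)]
    numerator   = -0.2868 - (0.137189)(-0.0101) - (-0.028401)(0.1334) = -0.2816257
    denominator = 1 - (0.137189)(0.1334) - (-0.028401)(-0.0101) = 0.98141218
  phi_33 = -0.2816257 / 0.98141218 = -0.287.
Therefore phi_{33} = -0.2870.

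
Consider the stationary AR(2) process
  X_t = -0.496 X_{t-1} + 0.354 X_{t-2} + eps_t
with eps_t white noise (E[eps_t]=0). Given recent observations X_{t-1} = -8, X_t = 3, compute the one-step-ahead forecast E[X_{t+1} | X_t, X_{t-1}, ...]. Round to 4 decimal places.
E[X_{t+1} \mid \mathcal F_t] = -4.3200

For an AR(p) model X_t = c + sum_i phi_i X_{t-i} + eps_t, the
one-step-ahead conditional mean is
  E[X_{t+1} | X_t, ...] = c + sum_i phi_i X_{t+1-i}.
Substitute known values:
  E[X_{t+1} | ...] = (-0.496) * (3) + (0.354) * (-8)
                   = -4.3200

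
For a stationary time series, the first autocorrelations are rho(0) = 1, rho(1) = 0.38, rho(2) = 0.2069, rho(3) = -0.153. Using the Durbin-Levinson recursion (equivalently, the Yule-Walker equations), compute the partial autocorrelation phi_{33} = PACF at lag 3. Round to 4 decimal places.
\phi_{33} = -0.2980

The PACF at lag k is phi_{kk}, the last component of the solution
to the Yule-Walker system G_k phi = r_k where
  (G_k)_{ij} = rho(|i - j|), (r_k)_i = rho(i), i,j = 1..k.
Equivalently, Durbin-Levinson gives phi_{kk} iteratively:
  phi_{11} = rho(1)
  phi_{kk} = [rho(k) - sum_{j=1..k-1} phi_{k-1,j} rho(k-j)]
            / [1 - sum_{j=1..k-1} phi_{k-1,j} rho(j)],
  phi_{k,j} = phi_{k-1,j} - phi_{kk} phi_{k-1,k-j},  j = 1..k-1.
Step k = 1:
  phi_11 = rho(1) = 0.38.
Step k = 2:
  phi_22 = [rho(2) - phi_11 rho(1)] / [1 - phi_11 rho(1)] = [0.2069 - (0.38)(0.38)] / [1 - (0.38)(0.38)]
         = 0.0625 / 0.8556 = 0.073048.
  Update: phi_21 = phi_11 - phi_22 phi_11 = 0.38 - (0.073048)(0.38) = 0.352242.
Step k = 3:
  phi_33 = [rho(3) - phi_21 rho(2) - phi_22 rho(1)] / [1 - phi_21 rho(1) - phi_22 rho(2)]
    numerator   = -0.153 - (0.352242)(0.2069) - (0.073048)(0.38) = -0.25363711
    denominator = 1 - (0.352242)(0.38) - (0.073048)(0.2069) = 0.85103449
  phi_33 = -0.25363711 / 0.85103449 = -0.298.
Therefore phi_{33} = -0.2980.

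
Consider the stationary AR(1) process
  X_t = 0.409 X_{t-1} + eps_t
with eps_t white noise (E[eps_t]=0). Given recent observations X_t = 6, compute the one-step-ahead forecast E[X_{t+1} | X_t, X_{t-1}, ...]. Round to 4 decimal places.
E[X_{t+1} \mid \mathcal F_t] = 2.4540

For an AR(p) model X_t = c + sum_i phi_i X_{t-i} + eps_t, the
one-step-ahead conditional mean is
  E[X_{t+1} | X_t, ...] = c + sum_i phi_i X_{t+1-i}.
Substitute known values:
  E[X_{t+1} | ...] = (0.409) * (6)
                   = 2.4540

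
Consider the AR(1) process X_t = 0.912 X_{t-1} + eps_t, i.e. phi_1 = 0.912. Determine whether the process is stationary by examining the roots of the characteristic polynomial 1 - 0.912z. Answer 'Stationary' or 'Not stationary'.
\text{Stationary}

The AR(p) characteristic polynomial is P(z) = 1 - 0.912z.
Stationarity requires all roots to lie outside the unit circle, i.e. |z| > 1 for every root.
This is linear in z: 1 + (-0.912) z = 0  =>  z = -1/(-0.912) = 1.096491,  |z| = 1.096491.
Moduli of all roots: 1.0965.
All moduli strictly greater than 1? Yes.
Verdict: Stationary.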